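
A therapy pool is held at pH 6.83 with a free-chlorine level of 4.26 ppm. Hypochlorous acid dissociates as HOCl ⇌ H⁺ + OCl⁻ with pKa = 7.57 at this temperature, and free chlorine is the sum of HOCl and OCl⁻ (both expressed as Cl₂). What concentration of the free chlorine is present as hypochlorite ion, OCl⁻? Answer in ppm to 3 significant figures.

0.656 ppm

[OCl⁻]/[HOCl] = 10^(pH − pKa) = 10^(6.83 − 7.57) = 10^-0.74 = 0.182.
Fraction as HOCl = 1 / (1 + 0.182) = 0.846.
OCl⁻ = (1 − 0.846) × 4.26 ppm = 0.6558 ppm.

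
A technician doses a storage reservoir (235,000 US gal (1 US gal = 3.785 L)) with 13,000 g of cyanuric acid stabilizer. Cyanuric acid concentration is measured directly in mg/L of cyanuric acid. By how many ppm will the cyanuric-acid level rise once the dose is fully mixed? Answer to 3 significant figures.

Volume: 235,000 US gal × 3.785 L/gal = 889,475 L.
Rise: 13,000 g / 889,475 L × 1000 = 14.62 mg/L.

14.6 ppm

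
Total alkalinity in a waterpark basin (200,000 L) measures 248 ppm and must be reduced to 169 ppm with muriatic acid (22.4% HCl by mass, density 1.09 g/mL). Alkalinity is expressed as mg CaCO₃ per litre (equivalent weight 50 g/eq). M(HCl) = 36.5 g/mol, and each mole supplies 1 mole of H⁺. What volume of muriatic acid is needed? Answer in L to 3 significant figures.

Alkalinity to neutralize: (248 − 169) = 79 mg/L as CaCO₃ × 200,000 L = 15,800 g as CaCO₃.
Equivalents of H⁺ required: 15,800 ÷ 50 g/eq = 316 eq = 316 mol HCl.
Mass of HCl: 316 × 36.5 = 11,530 g.
Mass of 22.4% solution: 11,530 / 0.224 = 51,490 g.
Volume: 51,490 g ÷ 1.09 g/mL = 47,240 mL.

47.2 L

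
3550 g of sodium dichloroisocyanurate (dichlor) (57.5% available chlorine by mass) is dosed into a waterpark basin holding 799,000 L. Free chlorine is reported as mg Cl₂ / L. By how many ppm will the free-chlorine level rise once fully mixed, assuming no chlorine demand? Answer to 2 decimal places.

2.55 ppm

Available chlorine delivered: 3550 g × 0.575 = 2041 g as Cl₂.
Concentration rise: 2041 g / 799,000 L = 2.555 mg/L = 2.55 ppm.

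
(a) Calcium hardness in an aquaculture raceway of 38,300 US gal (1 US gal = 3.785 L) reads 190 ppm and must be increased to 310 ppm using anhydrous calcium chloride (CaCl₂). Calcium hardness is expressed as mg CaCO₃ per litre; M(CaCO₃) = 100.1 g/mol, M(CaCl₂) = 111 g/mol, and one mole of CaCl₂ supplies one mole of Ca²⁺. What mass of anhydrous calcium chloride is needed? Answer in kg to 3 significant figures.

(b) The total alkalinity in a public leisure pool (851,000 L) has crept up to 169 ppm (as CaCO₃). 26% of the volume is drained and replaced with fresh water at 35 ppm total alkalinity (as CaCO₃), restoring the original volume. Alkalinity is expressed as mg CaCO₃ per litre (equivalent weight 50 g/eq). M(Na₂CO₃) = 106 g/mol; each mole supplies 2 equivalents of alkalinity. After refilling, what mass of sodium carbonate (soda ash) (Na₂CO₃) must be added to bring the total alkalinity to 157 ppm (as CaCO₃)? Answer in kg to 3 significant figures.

(a) Volume: 38,300 US gal × 3.785 L/gal = 144,966 L.
(a) Hardness to add: (310 − 190) = 120 mg/L as CaCO₃ × 144,966 L = 17,400 g as CaCO₃.
(a) Moles of Ca²⁺ (1 mol Ca²⁺ ≡ 1 mol CaCO₃): 17,400 / 100.1 g/mol = 173.8 mol.
(a) Mass of CaCl₂: 173.8 × 111 = 19,290 g.

(b) After draining 26% and refilling: 169 × 0.74 + 35 × 0.26 = 134.16 ppm.
(b) Deficit to target: 157 − 134.16 = 22.84 mg/L.
(b) As CaCO₃: 22.84 mg/L × 851,000 L = 19,440 g; ÷ 50 g/eq ÷ 2 = 194.4 mol Na₂CO₃.
(b) Mass: 194.4 × 106 = 20,600 g.

(a) 19.3 kg; (b) 20.6 kg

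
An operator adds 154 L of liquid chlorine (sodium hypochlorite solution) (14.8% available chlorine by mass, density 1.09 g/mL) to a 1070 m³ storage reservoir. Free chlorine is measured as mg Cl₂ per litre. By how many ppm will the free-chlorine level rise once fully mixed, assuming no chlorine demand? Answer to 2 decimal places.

Volume: 1070 m³ = 1,070,000 L.
Mass of solution: 154 L × 1000 mL/L × 1.09 g/mL = 167,900 g.
Available chlorine delivered: 167,900 g × 0.148 = 24,840 g as Cl₂.
Concentration rise: 24,840 g / 1,070,000 L = 23.22 mg/L = 23.22 ppm.

23.22 ppm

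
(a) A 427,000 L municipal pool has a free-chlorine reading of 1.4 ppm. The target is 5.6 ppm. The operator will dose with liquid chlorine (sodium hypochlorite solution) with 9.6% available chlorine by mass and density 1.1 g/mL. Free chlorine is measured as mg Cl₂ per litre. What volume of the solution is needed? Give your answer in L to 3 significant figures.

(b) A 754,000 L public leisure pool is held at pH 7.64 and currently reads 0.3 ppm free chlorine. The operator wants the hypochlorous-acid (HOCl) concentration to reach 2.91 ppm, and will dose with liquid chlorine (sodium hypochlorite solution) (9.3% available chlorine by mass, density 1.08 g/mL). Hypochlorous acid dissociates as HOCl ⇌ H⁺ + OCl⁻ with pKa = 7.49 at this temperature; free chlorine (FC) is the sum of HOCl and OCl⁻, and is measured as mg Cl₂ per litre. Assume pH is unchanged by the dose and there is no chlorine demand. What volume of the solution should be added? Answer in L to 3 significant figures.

(a) Chlorine deficit: 5.6 − 1.4 = 4.2 ppm = 4.2 mg/L as Cl₂.
(a) Cl₂ equivalent needed: 4.2 mg/L × 427,000 L = 1,793,000 mg = 1793 g.
(a) Product at 9.6% available chlorine: 1793 / 0.096 = 18,680 g.
(a) Volume at density 1.1 g/mL: 18,680 g ÷ 1.1 g/mL = 16,980 mL.

(b) [OCl⁻]/[HOCl] = 10^(pH − pKa) = 10^(7.64 − 7.49) = 1.413; fraction as HOCl = 1/(1 + 1.413) = 0.4145.
(b) Free chlorine required for 2.91 ppm HOCl: 2.91 / 0.4145 = 7.02 ppm.
(b) FC to add: 7.02 − 0.3 = 6.72 mg/L as Cl₂.
(b) Cl₂ equivalent: 6.72 mg/L × 754,000 L = 5067 g.
(b) Product at 9.3% available Cl: 5067 / 0.093 = 54,490 g.
(b) Volume: 54,490 g ÷ 1.08 g/mL = 50,450 mL.

(a) 17.0 L; (b) 50.5 L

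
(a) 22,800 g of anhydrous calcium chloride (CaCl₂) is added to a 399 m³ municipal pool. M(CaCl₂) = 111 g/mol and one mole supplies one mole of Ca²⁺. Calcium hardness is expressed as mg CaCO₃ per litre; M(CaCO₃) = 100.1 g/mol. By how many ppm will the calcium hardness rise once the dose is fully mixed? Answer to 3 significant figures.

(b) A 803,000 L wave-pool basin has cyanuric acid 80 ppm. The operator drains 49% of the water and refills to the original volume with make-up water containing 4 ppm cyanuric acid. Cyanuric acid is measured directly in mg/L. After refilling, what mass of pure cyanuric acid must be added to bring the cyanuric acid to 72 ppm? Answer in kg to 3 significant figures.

(a) Volume: 399 m³ = 399,000 L.
(a) Moles of Ca²⁺: 22,800 g ÷ 111 g/mol = 205.4 mol.
(a) As CaCO₃: 205.4 mol × 100.1 g/mol = 20,560 g.
(a) Rise: 20,560 g / 399,000 L × 1000 = 51.53 mg/L.

(b) After draining 49% and refilling: 80 × 0.51 + 4 × 0.49 = 42.76 ppm.
(b) Deficit to target: 72 − 42.76 = 29.24 mg/L.
(b) Mass: 29.24 mg/L × 803,000 L = 23,480 g cyanuric acid.

(a) 51.5 ppm; (b) 23.5 kg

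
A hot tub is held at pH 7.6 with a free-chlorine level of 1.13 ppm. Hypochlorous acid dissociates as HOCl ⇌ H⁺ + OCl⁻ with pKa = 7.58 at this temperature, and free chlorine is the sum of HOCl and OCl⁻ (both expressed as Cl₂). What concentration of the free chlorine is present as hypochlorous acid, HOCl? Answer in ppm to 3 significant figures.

[OCl⁻]/[HOCl] = 10^(pH − pKa) = 10^(7.6 − 7.58) = 10^0.02 = 1.047.
Fraction as HOCl = 1 / (1 + 1.047) = 0.4885.
HOCl = 0.4885 × 1.13 ppm = 0.552 ppm.

0.552 ppm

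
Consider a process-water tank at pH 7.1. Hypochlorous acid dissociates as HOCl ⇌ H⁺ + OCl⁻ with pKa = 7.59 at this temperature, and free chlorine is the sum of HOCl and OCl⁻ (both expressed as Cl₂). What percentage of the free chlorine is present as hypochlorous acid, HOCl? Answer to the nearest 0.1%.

75.6%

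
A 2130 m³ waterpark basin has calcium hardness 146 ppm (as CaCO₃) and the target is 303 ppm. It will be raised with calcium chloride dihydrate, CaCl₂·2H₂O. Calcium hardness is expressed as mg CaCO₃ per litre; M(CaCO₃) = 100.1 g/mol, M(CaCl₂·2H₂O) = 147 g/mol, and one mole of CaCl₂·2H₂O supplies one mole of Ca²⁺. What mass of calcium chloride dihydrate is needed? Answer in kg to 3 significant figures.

491 kg

Volume: 2130 m³ = 2,130,000 L.
Hardness to add: (303 − 146) = 157 mg/L as CaCO₃ × 2,130,000 L = 334,400 g as CaCO₃.
Moles of Ca²⁺ (1 mol Ca²⁺ ≡ 1 mol CaCO₃): 334,400 / 100.1 g/mol = 3341 mol.
Mass of CaCl₂·2H₂O: 3341 × 147 = 491,100 g.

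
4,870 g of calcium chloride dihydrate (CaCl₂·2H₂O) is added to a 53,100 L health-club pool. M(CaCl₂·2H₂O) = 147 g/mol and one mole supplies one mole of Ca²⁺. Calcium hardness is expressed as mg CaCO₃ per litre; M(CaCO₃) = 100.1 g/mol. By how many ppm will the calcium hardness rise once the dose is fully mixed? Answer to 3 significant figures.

Moles of Ca²⁺: 4,870 g ÷ 147 g/mol = 33.13 mol.
As CaCO₃: 33.13 mol × 100.1 g/mol = 3316 g.
Rise: 3316 g / 53,100 L × 1000 = 62.45 mg/L.

62.5 ppm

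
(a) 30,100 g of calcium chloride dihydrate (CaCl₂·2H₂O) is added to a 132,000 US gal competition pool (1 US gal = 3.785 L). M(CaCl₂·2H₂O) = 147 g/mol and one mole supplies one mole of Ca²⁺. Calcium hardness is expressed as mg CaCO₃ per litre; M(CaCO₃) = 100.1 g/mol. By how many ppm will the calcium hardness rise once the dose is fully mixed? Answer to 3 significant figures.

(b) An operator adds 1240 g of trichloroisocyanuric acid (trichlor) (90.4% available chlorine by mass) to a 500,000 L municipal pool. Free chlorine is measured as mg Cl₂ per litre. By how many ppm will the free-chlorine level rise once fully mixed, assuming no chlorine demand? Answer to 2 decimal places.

(a) 41.0 ppm; (b) 2.24 ppm

(a) Volume: 132,000 US gal × 3.785 L/gal = 499,620 L.
(a) Moles of Ca²⁺: 30,100 g ÷ 147 g/mol = 204.8 mol.
(a) As CaCO₃: 204.8 mol × 100.1 g/mol = 20,500 g.
(a) Rise: 20,500 g / 499,620 L × 1000 = 41.02 mg/L.

(b) Available chlorine delivered: 1240 g × 0.904 = 1121 g as Cl₂.
(b) Concentration rise: 1121 g / 500,000 L = 2.242 mg/L = 2.24 ppm.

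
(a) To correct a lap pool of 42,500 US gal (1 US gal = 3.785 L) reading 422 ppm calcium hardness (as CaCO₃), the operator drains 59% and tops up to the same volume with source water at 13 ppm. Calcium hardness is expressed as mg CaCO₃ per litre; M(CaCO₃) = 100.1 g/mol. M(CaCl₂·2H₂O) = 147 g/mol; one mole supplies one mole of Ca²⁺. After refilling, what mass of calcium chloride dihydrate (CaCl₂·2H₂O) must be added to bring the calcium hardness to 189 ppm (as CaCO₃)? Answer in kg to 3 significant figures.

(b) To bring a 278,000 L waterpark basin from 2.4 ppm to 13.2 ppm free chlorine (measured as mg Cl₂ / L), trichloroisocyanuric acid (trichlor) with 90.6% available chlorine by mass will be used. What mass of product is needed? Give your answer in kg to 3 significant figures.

(a) 1.96 kg; (b) 3.31 kg

(a) Volume: 42,500 US gal × 3.785 L/gal = 160,862 L.
(a) After draining 59% and refilling: 422 × 0.41 + 13 × 0.59 = 180.69 ppm.
(a) Deficit to target: 189 − 180.69 = 8.31 mg/L.
(a) As CaCO₃: 8.31 mg/L × 160,862 L = 1337 g; ÷ 100.1 = 13.35 mol Ca²⁺.
(a) Mass: 13.35 × 147 = 1963 g.

(b) Chlorine deficit: 13.2 − 2.4 = 10.8 ppm = 10.8 mg/L as Cl₂.
(b) Cl₂ equivalent needed: 10.8 mg/L × 278,000 L = 3,002,000 mg = 3002 g.
(b) Product at 90.6% available chlorine: 3002 / 0.906 = 3314 g.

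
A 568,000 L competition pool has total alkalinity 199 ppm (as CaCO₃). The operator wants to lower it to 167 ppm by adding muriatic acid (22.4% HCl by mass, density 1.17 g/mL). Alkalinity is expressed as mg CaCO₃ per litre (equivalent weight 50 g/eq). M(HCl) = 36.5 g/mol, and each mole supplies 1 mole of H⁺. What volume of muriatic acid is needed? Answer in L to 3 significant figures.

50.6 L

Alkalinity to neutralize: (199 − 167) = 32 mg/L as CaCO₃ × 568,000 L = 18,180 g as CaCO₃.
Equivalents of H⁺ required: 18,180 ÷ 50 g/eq = 363.5 eq = 363.5 mol HCl.
Mass of HCl: 363.5 × 36.5 = 13,270 g.
Mass of 22.4% solution: 13,270 / 0.224 = 59,230 g.
Volume: 59,230 g ÷ 1.17 g/mL = 50,630 mL.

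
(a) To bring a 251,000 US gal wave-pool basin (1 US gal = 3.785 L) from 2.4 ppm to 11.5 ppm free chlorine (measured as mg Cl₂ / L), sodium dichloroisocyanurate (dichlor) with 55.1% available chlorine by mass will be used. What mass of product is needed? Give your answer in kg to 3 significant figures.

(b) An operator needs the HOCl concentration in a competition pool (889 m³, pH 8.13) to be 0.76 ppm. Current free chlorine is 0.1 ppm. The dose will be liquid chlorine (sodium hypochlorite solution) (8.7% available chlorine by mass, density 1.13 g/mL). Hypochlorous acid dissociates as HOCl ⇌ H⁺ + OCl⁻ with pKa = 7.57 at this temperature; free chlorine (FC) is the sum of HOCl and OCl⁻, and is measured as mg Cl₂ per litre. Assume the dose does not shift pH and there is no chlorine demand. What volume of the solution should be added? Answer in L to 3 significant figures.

(a) 15.7 kg; (b) 30.9 L

(a) Volume: 251,000 US gal × 3.785 L/gal = 950,035 L.
(a) Chlorine deficit: 11.5 − 2.4 = 9.1 ppm = 9.1 mg/L as Cl₂.
(a) Cl₂ equivalent needed: 9.1 mg/L × 950,035 L = 8,645,000 mg = 8645 g.
(a) Product at 55.1% available chlorine: 8645 / 0.551 = 15,690 g.

(b) Volume: 889 m³ = 889,000 L.
(b) [OCl⁻]/[HOCl] = 10^(pH − pKa) = 10^(8.13 − 7.57) = 3.631; fraction as HOCl = 1/(1 + 3.631) = 0.2159.
(b) Free chlorine required for 0.76 ppm HOCl: 0.76 / 0.2159 = 3.519 ppm.
(b) FC to add: 3.519 − 0.1 = 3.419 mg/L as Cl₂.
(b) Cl₂ equivalent: 3.419 mg/L × 889,000 L = 3040 g.
(b) Product at 8.7% available Cl: 3040 / 0.087 = 34,940 g.
(b) Volume: 34,940 g ÷ 1.13 g/mL = 30,920 mL.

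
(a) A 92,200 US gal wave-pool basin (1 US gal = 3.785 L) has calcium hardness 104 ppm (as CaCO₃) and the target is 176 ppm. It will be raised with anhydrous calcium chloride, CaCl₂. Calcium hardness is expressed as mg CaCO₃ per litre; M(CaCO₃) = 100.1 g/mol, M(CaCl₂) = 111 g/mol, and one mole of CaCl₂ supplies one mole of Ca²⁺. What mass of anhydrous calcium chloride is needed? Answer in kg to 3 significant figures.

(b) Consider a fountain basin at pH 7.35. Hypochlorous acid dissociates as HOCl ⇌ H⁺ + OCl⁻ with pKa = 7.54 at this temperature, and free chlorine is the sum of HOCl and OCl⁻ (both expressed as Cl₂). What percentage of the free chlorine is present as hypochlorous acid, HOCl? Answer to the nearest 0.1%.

(a) Volume: 92,200 US gal × 3.785 L/gal = 348,977 L.
(a) Hardness to add: (176 − 104) = 72 mg/L as CaCO₃ × 348,977 L = 25,130 g as CaCO₃.
(a) Moles of Ca²⁺ (1 mol Ca²⁺ ≡ 1 mol CaCO₃): 25,130 / 100.1 g/mol = 251 mol.
(a) Mass of CaCl₂: 251 × 111 = 27,860 g.

(b) [OCl⁻]/[HOCl] = 10^(pH − pKa) = 10^(7.35 − 7.54) = 10^-0.19 = 0.6457.
(b) Fraction as HOCl = 1 / (1 + 0.6457) = 0.6077.

(a) 27.9 kg; (b) 60.8%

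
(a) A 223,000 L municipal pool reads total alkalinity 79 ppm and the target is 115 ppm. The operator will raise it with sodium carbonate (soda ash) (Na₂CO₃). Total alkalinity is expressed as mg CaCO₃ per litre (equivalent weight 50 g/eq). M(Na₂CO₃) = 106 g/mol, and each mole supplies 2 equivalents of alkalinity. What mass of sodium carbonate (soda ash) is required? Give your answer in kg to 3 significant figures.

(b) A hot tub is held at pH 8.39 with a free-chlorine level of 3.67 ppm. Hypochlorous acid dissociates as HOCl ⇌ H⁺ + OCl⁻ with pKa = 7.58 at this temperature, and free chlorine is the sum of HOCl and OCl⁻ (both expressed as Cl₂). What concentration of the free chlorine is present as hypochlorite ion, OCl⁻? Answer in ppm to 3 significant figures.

(a) 8.51 kg; (b) 3.18 ppm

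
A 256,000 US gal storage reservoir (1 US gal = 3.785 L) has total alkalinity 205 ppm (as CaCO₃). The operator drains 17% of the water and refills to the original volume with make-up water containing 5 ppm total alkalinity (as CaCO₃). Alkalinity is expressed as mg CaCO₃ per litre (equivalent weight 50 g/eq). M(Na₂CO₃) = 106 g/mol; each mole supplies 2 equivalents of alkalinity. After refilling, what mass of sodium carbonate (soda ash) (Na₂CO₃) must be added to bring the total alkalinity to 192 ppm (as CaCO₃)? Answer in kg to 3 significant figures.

21.6 kg

Volume: 256,000 US gal × 3.785 L/gal = 968,960 L.
After draining 17% and refilling: 205 × 0.83 + 5 × 0.17 = 171 ppm.
Deficit to target: 192 − 171 = 21 mg/L.
As CaCO₃: 21 mg/L × 968,960 L = 20,350 g; ÷ 50 g/eq ÷ 2 = 203.5 mol Na₂CO₃.
Mass: 203.5 × 106 = 21,570 g.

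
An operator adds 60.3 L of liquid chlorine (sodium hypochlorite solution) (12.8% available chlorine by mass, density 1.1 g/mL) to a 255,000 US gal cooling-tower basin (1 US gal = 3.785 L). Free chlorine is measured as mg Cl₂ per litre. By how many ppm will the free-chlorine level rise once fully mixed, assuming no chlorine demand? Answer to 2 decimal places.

8.80 ppm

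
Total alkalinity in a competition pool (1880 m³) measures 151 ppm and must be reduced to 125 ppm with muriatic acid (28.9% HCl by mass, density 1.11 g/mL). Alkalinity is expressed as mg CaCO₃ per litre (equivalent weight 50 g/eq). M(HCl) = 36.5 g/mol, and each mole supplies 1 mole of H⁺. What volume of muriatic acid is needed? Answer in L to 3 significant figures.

111 L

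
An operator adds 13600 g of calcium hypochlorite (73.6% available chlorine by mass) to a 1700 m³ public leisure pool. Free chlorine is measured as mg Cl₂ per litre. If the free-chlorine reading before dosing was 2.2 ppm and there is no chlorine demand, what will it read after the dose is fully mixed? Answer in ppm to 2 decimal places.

8.09 ppm

Volume: 1700 m³ = 1,700,000 L.
Available chlorine delivered: 13,600 g × 0.736 = 10,010 g as Cl₂.
Concentration rise: 10,010 g / 1,700,000 L = 5.888 mg/L = 5.89 ppm.
Final FC: 2.2 + 5.89 = 8.09 ppm.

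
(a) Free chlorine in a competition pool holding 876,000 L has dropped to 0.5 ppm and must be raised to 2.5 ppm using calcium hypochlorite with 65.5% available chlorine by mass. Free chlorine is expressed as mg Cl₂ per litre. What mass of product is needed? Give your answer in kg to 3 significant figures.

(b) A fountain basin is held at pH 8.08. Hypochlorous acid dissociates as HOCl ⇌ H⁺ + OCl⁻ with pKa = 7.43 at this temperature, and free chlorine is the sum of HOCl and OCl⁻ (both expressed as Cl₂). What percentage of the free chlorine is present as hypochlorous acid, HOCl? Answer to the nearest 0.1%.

(a) 2.67 kg; (b) 18.3%

(a) Chlorine deficit: 2.5 − 0.5 = 2 ppm = 2 mg/L as Cl₂.
(a) Cl₂ equivalent needed: 2 mg/L × 876,000 L = 1,752,000 mg = 1752 g.
(a) Product at 65.5% available chlorine: 1752 / 0.655 = 2675 g.

(b) [OCl⁻]/[HOCl] = 10^(pH − pKa) = 10^(8.08 − 7.43) = 10^0.65 = 4.467.
(b) Fraction as HOCl = 1 / (1 + 4.467) = 0.1829.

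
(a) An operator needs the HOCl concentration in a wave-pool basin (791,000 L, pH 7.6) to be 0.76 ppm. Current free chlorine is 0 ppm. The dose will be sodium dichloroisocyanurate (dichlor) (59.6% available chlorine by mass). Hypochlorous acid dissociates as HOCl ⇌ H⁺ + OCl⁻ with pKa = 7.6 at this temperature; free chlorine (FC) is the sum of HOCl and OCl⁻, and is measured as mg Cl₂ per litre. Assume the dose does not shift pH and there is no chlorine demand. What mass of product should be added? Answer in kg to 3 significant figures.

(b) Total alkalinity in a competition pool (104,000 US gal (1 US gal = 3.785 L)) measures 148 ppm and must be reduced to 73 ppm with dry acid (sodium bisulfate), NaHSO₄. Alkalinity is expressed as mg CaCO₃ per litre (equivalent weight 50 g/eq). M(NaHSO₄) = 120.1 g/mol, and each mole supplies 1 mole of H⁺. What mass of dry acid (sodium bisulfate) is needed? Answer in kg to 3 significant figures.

(a) [OCl⁻]/[HOCl] = 10^(pH − pKa) = 10^(7.6 − 7.6) = 1; fraction as HOCl = 1/(1 + 1) = 0.5.
(a) Free chlorine required for 0.76 ppm HOCl: 0.76 / 0.5 = 1.52 ppm.
(a) FC to add: 1.52 − 0 = 1.52 mg/L as Cl₂.
(a) Cl₂ equivalent: 1.52 mg/L × 791,000 L = 1202 g.
(a) Product at 59.6% available Cl: 1202 / 0.596 = 2017 g.

(b) Volume: 104,000 US gal × 3.785 L/gal = 393,640 L.
(b) Alkalinity to neutralize: (148 − 73) = 75 mg/L as CaCO₃ × 393,640 L = 29,520 g as CaCO₃.
(b) Equivalents of H⁺ required: 29,520 ÷ 50 g/eq = 590.5 eq = 590.5 mol NaHSO₄.
(b) Mass of NaHSO₄: 590.5 × 120.1 = 70,910 g.

(a) 2.02 kg; (b) 70.9 kg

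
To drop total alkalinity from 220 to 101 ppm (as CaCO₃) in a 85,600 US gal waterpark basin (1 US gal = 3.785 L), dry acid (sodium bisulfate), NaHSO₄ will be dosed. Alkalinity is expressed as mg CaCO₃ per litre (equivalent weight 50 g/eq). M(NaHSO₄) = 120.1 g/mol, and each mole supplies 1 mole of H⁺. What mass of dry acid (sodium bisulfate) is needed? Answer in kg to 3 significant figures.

92.6 kg

Volume: 85,600 US gal × 3.785 L/gal = 323,996 L.
Alkalinity to neutralize: (220 − 101) = 119 mg/L as CaCO₃ × 323,996 L = 38,560 g as CaCO₃.
Equivalents of H⁺ required: 38,560 ÷ 50 g/eq = 771.1 eq = 771.1 mol NaHSO₄.
Mass of NaHSO₄: 771.1 × 120.1 = 92,610 g.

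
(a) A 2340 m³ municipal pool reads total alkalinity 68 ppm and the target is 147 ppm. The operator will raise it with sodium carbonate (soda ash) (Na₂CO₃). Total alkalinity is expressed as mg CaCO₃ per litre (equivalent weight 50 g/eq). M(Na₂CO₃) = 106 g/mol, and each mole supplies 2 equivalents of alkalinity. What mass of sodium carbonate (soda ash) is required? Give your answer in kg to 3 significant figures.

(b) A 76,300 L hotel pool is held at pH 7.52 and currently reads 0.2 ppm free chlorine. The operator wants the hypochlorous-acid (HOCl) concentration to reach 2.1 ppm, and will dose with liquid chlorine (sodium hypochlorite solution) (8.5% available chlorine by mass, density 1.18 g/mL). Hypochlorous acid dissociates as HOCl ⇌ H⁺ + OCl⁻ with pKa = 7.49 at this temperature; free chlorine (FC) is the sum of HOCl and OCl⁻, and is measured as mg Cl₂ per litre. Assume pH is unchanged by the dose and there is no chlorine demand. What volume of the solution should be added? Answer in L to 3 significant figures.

(a) 196 kg; (b) 3.16 L

(a) Volume: 2340 m³ = 2,340,000 L.
(a) Alkalinity to add: (147 − 68) = 79 mg/L as CaCO₃ × 2,340,000 L = 184,900 g as CaCO₃.
(a) Equivalents: 184,900 g ÷ 50 g/eq = 3697 eq.
(a) Each mole of Na₂CO₃ supplies 2 eq, so 3697 / 2 = 1849 mol.
(a) Mass: 1849 mol × 106 g/mol = 196,000 g.

(b) [OCl⁻]/[HOCl] = 10^(pH − pKa) = 10^(7.52 − 7.49) = 1.072; fraction as HOCl = 1/(1 + 1.072) = 0.4827.
(b) Free chlorine required for 2.1 ppm HOCl: 2.1 / 0.4827 = 4.35 ppm.
(b) FC to add: 4.35 − 0.2 = 4.15 mg/L as Cl₂.
(b) Cl₂ equivalent: 4.15 mg/L × 76,300 L = 316.7 g.
(b) Product at 8.5% available Cl: 316.7 / 0.085 = 3725 g.
(b) Volume: 3725 g ÷ 1.18 g/mL = 3157 mL.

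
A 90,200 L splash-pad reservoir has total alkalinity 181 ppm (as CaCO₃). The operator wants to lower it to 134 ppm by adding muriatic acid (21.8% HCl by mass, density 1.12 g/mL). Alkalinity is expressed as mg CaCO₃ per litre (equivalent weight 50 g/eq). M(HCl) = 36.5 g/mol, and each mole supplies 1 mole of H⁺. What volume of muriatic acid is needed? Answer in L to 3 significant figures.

Alkalinity to neutralize: (181 − 134) = 47 mg/L as CaCO₃ × 90,200 L = 4239 g as CaCO₃.
Equivalents of H⁺ required: 4239 ÷ 50 g/eq = 84.79 eq = 84.79 mol HCl.
Mass of HCl: 84.79 × 36.5 = 3095 g.
Mass of 21.8% solution: 3095 / 0.218 = 14,200 g.
Volume: 14,200 g ÷ 1.12 g/mL = 12,680 mL.

12.7 L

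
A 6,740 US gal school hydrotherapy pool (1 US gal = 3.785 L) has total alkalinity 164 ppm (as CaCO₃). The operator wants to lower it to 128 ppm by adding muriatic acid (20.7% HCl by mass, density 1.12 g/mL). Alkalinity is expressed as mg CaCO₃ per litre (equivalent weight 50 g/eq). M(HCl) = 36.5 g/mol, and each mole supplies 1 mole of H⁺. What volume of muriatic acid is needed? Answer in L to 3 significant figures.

Volume: 6,740 US gal × 3.785 L/gal = 25,511 L.
Alkalinity to neutralize: (164 − 128) = 36 mg/L as CaCO₃ × 25,511 L = 918.4 g as CaCO₃.
Equivalents of H⁺ required: 918.4 ÷ 50 g/eq = 18.37 eq = 18.37 mol HCl.
Mass of HCl: 18.37 × 36.5 = 670.4 g.
Mass of 20.7% solution: 670.4 / 0.207 = 3239 g.
Volume: 3239 g ÷ 1.12 g/mL = 2892 mL.

2.89 L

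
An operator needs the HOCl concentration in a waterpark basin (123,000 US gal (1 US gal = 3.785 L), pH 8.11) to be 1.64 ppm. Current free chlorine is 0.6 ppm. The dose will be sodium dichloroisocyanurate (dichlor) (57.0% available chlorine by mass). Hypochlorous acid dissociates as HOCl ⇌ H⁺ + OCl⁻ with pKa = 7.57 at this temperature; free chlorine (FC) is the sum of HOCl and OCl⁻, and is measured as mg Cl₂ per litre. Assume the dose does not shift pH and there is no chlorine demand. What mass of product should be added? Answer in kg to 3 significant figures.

5.49 kg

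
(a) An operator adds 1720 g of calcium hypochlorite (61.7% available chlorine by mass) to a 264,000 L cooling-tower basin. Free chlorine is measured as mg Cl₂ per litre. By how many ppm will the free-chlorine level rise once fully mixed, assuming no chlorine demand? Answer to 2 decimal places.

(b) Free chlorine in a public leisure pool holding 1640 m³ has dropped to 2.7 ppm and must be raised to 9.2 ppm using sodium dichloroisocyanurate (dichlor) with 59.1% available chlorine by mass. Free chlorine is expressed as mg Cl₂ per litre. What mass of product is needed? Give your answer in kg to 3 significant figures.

(a) Available chlorine delivered: 1720 g × 0.617 = 1061 g as Cl₂.
(a) Concentration rise: 1061 g / 264,000 L = 4.02 mg/L = 4.02 ppm.

(b) Volume: 1640 m³ = 1,640,000 L.
(b) Chlorine deficit: 9.2 − 2.7 = 6.5 ppm = 6.5 mg/L as Cl₂.
(b) Cl₂ equivalent needed: 6.5 mg/L × 1,640,000 L = 10,660,000 mg = 10,660 g.
(b) Product at 59.1% available chlorine: 10,660 / 0.591 = 18,040 g.

(a) 4.02 ppm; (b) 18.0 kg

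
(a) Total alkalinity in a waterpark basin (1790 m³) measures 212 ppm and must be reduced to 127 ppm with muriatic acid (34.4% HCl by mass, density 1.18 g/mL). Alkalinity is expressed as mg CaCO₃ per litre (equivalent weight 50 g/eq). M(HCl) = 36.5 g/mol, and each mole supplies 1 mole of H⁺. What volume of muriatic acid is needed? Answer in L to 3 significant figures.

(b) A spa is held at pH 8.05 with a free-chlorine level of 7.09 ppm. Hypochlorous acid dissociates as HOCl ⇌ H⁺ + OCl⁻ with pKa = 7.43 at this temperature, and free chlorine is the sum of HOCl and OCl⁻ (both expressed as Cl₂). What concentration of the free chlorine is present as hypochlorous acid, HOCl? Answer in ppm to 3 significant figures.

(a) 274 L; (b) 1.37 ppm

(a) Volume: 1790 m³ = 1,790,000 L.
(a) Alkalinity to neutralize: (212 − 127) = 85 mg/L as CaCO₃ × 1,790,000 L = 152,200 g as CaCO₃.
(a) Equivalents of H⁺ required: 152,200 ÷ 50 g/eq = 3043 eq = 3043 mol HCl.
(a) Mass of HCl: 3043 × 36.5 = 111,100 g.
(a) Mass of 34.4% solution: 111,100 / 0.344 = 322,900 g.
(a) Volume: 322,900 g ÷ 1.18 g/mL = 273,600 mL.

(b) [OCl⁻]/[HOCl] = 10^(pH − pKa) = 10^(8.05 − 7.43) = 10^0.62 = 4.169.
(b) Fraction as HOCl = 1 / (1 + 4.169) = 0.1935.
(b) HOCl = 0.1935 × 7.09 ppm = 1.372 ppm.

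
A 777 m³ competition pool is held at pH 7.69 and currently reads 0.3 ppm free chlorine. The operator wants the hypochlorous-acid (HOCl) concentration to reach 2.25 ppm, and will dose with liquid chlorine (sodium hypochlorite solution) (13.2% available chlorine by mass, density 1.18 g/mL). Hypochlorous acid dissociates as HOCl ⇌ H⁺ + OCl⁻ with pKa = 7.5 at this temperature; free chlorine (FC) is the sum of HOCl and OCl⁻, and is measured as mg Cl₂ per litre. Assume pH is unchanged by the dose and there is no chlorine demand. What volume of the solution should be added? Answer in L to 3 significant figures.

Volume: 777 m³ = 777,000 L.
[OCl⁻]/[HOCl] = 10^(pH − pKa) = 10^(7.69 − 7.5) = 1.549; fraction as HOCl = 1/(1 + 1.549) = 0.3923.
Free chlorine required for 2.25 ppm HOCl: 2.25 / 0.3923 = 5.735 ppm.
FC to add: 5.735 − 0.3 = 5.435 mg/L as Cl₂.
Cl₂ equivalent: 5.435 mg/L × 777,000 L = 4223 g.
Product at 13.2% available Cl: 4223 / 0.132 = 31,990 g.
Volume: 31,990 g ÷ 1.18 g/mL = 27,110 mL.

27.1 L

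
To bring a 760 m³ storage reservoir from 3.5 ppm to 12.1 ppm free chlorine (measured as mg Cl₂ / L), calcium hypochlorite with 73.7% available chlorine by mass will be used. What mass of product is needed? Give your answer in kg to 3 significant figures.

8.87 kg

Volume: 760 m³ = 760,000 L.
Chlorine deficit: 12.1 − 3.5 = 8.6 ppm = 8.6 mg/L as Cl₂.
Cl₂ equivalent needed: 8.6 mg/L × 760,000 L = 6,536,000 mg = 6536 g.
Product at 73.7% available chlorine: 6536 / 0.737 = 8868 g.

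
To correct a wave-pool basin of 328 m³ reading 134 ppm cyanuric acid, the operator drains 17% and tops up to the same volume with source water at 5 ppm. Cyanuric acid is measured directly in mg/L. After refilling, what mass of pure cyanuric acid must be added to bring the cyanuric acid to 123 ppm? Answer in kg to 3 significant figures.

Volume: 328 m³ = 328,000 L.
After draining 17% and refilling: 134 × 0.83 + 5 × 0.17 = 112.07 ppm.
Deficit to target: 123 − 112.07 = 10.93 mg/L.
Mass: 10.93 mg/L × 328,000 L = 3585 g cyanuric acid.

3.59 kg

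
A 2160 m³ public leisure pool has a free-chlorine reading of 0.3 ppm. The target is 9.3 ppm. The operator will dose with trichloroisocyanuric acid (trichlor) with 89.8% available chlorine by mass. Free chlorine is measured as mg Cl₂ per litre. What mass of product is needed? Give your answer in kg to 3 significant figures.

21.6 kg

Volume: 2160 m³ = 2,160,000 L.
Chlorine deficit: 9.3 − 0.3 = 9 ppm = 9 mg/L as Cl₂.
Cl₂ equivalent needed: 9 mg/L × 2,160,000 L = 19,440,000 mg = 19,440 g.
Product at 89.8% available chlorine: 19,440 / 0.898 = 21,650 g.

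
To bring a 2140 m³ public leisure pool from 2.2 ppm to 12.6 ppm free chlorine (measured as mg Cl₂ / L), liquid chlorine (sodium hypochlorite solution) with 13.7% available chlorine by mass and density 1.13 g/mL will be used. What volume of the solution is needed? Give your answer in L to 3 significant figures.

144 L

Volume: 2140 m³ = 2,140,000 L.
Chlorine deficit: 12.6 − 2.2 = 10.4 ppm = 10.4 mg/L as Cl₂.
Cl₂ equivalent needed: 10.4 mg/L × 2,140,000 L = 22,260,000 mg = 22,260 g.
Product at 13.7% available chlorine: 22,260 / 0.137 = 162,500 g.
Volume at density 1.13 g/mL: 162,500 g ÷ 1.13 g/mL = 143,800 mL.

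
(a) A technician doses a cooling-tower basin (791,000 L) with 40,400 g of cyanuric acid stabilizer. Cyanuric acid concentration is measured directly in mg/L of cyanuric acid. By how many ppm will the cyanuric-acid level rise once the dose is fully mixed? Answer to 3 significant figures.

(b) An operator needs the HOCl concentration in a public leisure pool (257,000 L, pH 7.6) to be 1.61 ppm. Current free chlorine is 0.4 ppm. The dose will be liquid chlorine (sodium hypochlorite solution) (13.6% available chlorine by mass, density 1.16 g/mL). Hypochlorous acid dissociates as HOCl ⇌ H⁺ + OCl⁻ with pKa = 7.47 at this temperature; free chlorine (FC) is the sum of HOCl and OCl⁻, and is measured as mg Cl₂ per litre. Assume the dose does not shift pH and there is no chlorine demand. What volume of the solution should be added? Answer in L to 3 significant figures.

(a) Rise: 40,400 g / 791,000 L × 1000 = 51.07 mg/L.

(b) [OCl⁻]/[HOCl] = 10^(pH − pKa) = 10^(7.6 − 7.47) = 1.349; fraction as HOCl = 1/(1 + 1.349) = 0.4257.
(b) Free chlorine required for 1.61 ppm HOCl: 1.61 / 0.4257 = 3.782 ppm.
(b) FC to add: 3.782 − 0.4 = 3.382 mg/L as Cl₂.
(b) Cl₂ equivalent: 3.382 mg/L × 257,000 L = 869.1 g.
(b) Product at 13.6% available Cl: 869.1 / 0.136 = 6391 g.
(b) Volume: 6391 g ÷ 1.16 g/mL = 5509 mL.

(a) 51.1 ppm; (b) 5.51 L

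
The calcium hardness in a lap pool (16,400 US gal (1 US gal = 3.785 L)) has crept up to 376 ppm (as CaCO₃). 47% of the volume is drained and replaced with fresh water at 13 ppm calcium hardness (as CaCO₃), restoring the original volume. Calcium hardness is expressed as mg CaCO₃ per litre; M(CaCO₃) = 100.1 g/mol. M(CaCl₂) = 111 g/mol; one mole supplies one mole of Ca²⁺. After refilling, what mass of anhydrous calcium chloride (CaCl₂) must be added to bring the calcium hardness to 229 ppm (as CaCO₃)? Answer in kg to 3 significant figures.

Volume: 16,400 US gal × 3.785 L/gal = 62,074 L.
After draining 47% and refilling: 376 × 0.53 + 13 × 0.47 = 205.39 ppm.
Deficit to target: 229 − 205.39 = 23.61 mg/L.
As CaCO₃: 23.61 mg/L × 62,074 L = 1466 g; ÷ 100.1 = 14.64 mol Ca²⁺.
Mass: 14.64 × 111 = 1625 g.

1.63 kg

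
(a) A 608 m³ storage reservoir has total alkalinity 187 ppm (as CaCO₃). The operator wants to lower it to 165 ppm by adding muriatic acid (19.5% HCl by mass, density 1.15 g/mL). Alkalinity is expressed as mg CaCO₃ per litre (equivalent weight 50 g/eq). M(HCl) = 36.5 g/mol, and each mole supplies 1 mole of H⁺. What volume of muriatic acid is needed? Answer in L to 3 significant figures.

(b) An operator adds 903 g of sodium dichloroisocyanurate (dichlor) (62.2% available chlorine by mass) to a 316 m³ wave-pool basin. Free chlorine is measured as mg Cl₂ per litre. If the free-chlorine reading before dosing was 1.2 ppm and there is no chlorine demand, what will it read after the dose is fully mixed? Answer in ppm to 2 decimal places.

(a) 43.5 L; (b) 2.98 ppm

(a) Volume: 608 m³ = 608,000 L.
(a) Alkalinity to neutralize: (187 − 165) = 22 mg/L as CaCO₃ × 608,000 L = 13,380 g as CaCO₃.
(a) Equivalents of H⁺ required: 13,380 ÷ 50 g/eq = 267.5 eq = 267.5 mol HCl.
(a) Mass of HCl: 267.5 × 36.5 = 9764 g.
(a) Mass of 19.5% solution: 9764 / 0.195 = 50,070 g.
(a) Volume: 50,070 g ÷ 1.15 g/mL = 43,540 mL.

(b) Volume: 316 m³ = 316,000 L.
(b) Available chlorine delivered: 903 g × 0.622 = 561.7 g as Cl₂.
(b) Concentration rise: 561.7 g / 316,000 L = 1.777 mg/L = 1.78 ppm.
(b) Final FC: 1.2 + 1.78 = 2.98 ppm.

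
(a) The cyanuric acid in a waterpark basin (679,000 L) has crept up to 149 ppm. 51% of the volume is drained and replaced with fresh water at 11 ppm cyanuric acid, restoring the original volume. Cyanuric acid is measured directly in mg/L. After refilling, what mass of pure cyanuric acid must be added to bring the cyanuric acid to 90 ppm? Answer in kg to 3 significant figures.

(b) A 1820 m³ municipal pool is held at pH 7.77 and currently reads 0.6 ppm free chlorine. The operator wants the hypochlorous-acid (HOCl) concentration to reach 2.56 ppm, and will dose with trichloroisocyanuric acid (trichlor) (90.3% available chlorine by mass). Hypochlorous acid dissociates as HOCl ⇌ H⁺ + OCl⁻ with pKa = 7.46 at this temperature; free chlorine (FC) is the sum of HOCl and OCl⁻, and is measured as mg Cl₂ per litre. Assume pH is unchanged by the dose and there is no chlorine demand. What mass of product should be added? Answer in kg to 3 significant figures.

(a) After draining 51% and refilling: 149 × 0.49 + 11 × 0.51 = 78.62 ppm.
(a) Deficit to target: 90 − 78.62 = 11.38 mg/L.
(a) Mass: 11.38 mg/L × 679,000 L = 7727 g cyanuric acid.

(b) Volume: 1820 m³ = 1,820,000 L.
(b) [OCl⁻]/[HOCl] = 10^(pH − pKa) = 10^(7.77 − 7.46) = 2.042; fraction as HOCl = 1/(1 + 2.042) = 0.3288.
(b) Free chlorine required for 2.56 ppm HOCl: 2.56 / 0.3288 = 7.787 ppm.
(b) FC to add: 7.787 − 0.6 = 7.187 mg/L as Cl₂.
(b) Cl₂ equivalent: 7.187 mg/L × 1,820,000 L = 13,080 g.
(b) Product at 90.3% available Cl: 13,080 / 0.903 = 14,490 g.

(a) 7.73 kg; (b) 14.5 kg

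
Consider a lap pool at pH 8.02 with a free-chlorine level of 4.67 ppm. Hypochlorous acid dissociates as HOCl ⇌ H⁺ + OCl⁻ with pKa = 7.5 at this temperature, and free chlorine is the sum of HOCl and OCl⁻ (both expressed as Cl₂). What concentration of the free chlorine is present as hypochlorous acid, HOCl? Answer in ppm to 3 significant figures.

1.08 ppm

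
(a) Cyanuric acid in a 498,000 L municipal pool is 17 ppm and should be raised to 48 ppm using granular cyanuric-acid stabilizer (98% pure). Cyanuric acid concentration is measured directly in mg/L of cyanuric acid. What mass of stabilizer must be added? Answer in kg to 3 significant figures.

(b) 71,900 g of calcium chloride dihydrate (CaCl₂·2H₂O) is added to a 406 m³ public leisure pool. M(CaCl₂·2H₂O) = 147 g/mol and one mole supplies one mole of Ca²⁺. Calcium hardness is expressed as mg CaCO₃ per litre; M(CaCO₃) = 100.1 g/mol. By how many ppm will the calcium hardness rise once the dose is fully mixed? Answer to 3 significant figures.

(a) 15.8 kg; (b) 121 ppm

(a) CYA to add: (48 − 17) = 31 mg/L × 498,000 L = 15,440 g cyanuric acid.
(a) At 98% purity: 15,440 / 0.98 = 15,750 g product.

(b) Volume: 406 m³ = 406,000 L.
(b) Moles of Ca²⁺: 71,900 g ÷ 147 g/mol = 489.1 mol.
(b) As CaCO₃: 489.1 mol × 100.1 g/mol = 48,960 g.
(b) Rise: 48,960 g / 406,000 L × 1000 = 120.6 mg/L.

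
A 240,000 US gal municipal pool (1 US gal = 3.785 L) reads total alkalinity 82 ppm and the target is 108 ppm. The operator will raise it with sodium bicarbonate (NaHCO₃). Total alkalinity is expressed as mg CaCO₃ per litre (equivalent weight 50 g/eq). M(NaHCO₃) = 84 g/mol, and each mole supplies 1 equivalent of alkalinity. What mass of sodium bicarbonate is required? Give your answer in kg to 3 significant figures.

39.7 kg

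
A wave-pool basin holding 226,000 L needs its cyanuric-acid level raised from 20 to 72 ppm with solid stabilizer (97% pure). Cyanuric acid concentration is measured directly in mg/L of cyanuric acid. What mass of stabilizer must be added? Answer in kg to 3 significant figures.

CYA to add: (72 − 20) = 52 mg/L × 226,000 L = 11,750 g cyanuric acid.
At 97% purity: 11,750 / 0.97 = 12,120 g product.

12.1 kg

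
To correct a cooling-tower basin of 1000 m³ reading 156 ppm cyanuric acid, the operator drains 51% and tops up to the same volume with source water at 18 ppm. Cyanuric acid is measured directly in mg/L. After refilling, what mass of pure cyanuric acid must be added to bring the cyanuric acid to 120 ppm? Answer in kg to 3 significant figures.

Volume: 1000 m³ = 1,000,000 L.
After draining 51% and refilling: 156 × 0.49 + 18 × 0.51 = 85.62 ppm.
Deficit to target: 120 − 85.62 = 34.38 mg/L.
Mass: 34.38 mg/L × 1,000,000 L = 34,380 g cyanuric acid.

34.4 kg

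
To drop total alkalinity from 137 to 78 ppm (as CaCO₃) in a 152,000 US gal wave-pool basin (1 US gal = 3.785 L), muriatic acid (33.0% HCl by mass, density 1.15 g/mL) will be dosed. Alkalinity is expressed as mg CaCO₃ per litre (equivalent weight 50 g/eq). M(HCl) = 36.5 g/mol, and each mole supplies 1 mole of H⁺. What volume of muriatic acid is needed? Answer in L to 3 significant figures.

65.3 L

Volume: 152,000 US gal × 3.785 L/gal = 575,320 L.
Alkalinity to neutralize: (137 − 78) = 59 mg/L as CaCO₃ × 575,320 L = 33,940 g as CaCO₃.
Equivalents of H⁺ required: 33,940 ÷ 50 g/eq = 678.9 eq = 678.9 mol HCl.
Mass of HCl: 678.9 × 36.5 = 24,780 g.
Mass of 33.0% solution: 24,780 / 0.33 = 75,090 g.
Volume: 75,090 g ÷ 1.15 g/mL = 65,290 mL.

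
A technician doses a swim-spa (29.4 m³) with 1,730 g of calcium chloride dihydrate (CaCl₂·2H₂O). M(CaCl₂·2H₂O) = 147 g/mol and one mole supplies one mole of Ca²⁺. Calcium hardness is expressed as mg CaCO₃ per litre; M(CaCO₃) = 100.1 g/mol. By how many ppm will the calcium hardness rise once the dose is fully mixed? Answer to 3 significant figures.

40.1 ppm

Volume: 29.4 m³ = 29,400 L.
Moles of Ca²⁺: 1,730 g ÷ 147 g/mol = 11.77 mol.
As CaCO₃: 11.77 mol × 100.1 g/mol = 1178 g.
Rise: 1178 g / 29,400 L × 1000 = 40.07 mg/L.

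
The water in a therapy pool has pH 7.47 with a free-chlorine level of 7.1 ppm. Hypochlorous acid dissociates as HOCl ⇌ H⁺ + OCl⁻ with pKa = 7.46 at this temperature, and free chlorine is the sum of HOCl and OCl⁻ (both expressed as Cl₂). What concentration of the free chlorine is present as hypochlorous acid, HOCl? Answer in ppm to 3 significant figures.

[OCl⁻]/[HOCl] = 10^(pH − pKa) = 10^(7.47 − 7.46) = 10^0.01 = 1.023.
Fraction as HOCl = 1 / (1 + 1.023) = 0.4942.
HOCl = 0.4942 × 7.1 ppm = 3.509 ppm.

3.51 ppm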